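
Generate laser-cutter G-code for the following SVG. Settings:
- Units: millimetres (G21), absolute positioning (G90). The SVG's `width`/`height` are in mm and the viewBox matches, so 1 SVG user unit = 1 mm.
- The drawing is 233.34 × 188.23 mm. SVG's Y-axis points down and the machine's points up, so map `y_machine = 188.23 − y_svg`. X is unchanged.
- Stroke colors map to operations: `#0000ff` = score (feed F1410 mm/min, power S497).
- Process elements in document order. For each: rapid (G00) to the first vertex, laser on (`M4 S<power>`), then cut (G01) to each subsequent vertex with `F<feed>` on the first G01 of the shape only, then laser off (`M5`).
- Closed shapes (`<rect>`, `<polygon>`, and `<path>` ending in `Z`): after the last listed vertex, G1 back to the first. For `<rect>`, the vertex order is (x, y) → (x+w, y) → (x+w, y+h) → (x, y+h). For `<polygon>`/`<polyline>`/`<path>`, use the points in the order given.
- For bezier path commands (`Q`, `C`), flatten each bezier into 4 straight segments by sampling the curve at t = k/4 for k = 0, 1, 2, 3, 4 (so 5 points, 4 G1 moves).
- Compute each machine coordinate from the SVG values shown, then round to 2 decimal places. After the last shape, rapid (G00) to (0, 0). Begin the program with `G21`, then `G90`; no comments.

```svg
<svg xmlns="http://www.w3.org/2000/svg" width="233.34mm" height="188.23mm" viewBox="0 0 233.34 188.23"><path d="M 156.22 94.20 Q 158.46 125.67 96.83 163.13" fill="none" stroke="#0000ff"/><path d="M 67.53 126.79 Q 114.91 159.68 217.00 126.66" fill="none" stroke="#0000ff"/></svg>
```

Since the viewBox matches the mm dimensions, user units are millimetres directly. The only transform is the Y-flip y_m = 188.23 − y_svg.

Shape 1 is a quadratic bezier drawn with `<path>`. Its stroke #0000ff means score at S497, F1410. After flipping Y the toolpath is (156.22,94.03) → (153.35,77.92) → (142.49,61.06) → (123.65,43.46) → (96.83,25.10).

Shape 2 is a quadratic bezier drawn with `<path>`. Its stroke #0000ff means score at S497, F1410. After flipping Y the toolpath is (67.53,61.44) → (94.64,49.11) → (128.59,45.03) → (169.37,49.18) → (217.00,61.57).

G21
G90
G00 X156.22 Y94.03
M4 S497
G01 X153.35 Y77.92 F1410
G01 X142.49 Y61.06
G01 X123.65 Y43.46
G01 X96.83 Y25.10
M5
G00 X67.53 Y61.44
M4 S497
G01 X94.64 Y49.11 F1410
G01 X128.59 Y45.03
G01 X169.37 Y49.18
G01 X217.00 Y61.57
M5
G00 X0.00 Y0.00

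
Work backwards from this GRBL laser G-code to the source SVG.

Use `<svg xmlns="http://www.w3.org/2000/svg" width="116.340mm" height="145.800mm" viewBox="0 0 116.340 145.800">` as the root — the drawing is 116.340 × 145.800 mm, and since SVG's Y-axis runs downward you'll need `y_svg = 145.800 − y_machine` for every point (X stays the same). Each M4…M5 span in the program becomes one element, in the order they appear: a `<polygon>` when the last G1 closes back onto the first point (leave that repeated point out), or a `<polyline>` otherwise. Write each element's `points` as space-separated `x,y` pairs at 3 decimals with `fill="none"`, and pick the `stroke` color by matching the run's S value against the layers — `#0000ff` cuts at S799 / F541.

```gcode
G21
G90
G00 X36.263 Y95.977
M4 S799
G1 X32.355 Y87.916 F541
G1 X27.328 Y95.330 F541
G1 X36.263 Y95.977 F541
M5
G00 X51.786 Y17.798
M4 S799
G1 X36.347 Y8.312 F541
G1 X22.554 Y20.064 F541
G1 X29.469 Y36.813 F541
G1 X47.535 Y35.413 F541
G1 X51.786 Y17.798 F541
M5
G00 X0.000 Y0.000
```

<svg xmlns="http://www.w3.org/2000/svg" width="116.340mm" height="145.800mm" viewBox="0 0 116.340 145.800">
  <polygon points="36.263,49.823 32.355,57.884 27.328,50.470" fill="none" stroke="#0000ff"/>
  <polygon points="51.786,128.002 36.347,137.488 22.554,125.736 29.469,108.987 47.535,110.387" fill="none" stroke="#0000ff"/>
</svg>

Machine Y-up, SVG Y-down with viewBox height 145.800, so y_svg = 145.800 − y_machine; X carries over. Every run uses S799, so all elements get stroke `#0000ff` (cut).

Run 1: The run returns to its start, so emit a `<polygon>` with points (Y-flipped): 36.263,49.823 32.355,57.884 27.328,50.470.

Run 2: The run returns to its start, so emit a `<polygon>` with points (Y-flipped): 51.786,128.002 36.347,137.488 22.554,125.736 29.469,108.987 47.535,110.387.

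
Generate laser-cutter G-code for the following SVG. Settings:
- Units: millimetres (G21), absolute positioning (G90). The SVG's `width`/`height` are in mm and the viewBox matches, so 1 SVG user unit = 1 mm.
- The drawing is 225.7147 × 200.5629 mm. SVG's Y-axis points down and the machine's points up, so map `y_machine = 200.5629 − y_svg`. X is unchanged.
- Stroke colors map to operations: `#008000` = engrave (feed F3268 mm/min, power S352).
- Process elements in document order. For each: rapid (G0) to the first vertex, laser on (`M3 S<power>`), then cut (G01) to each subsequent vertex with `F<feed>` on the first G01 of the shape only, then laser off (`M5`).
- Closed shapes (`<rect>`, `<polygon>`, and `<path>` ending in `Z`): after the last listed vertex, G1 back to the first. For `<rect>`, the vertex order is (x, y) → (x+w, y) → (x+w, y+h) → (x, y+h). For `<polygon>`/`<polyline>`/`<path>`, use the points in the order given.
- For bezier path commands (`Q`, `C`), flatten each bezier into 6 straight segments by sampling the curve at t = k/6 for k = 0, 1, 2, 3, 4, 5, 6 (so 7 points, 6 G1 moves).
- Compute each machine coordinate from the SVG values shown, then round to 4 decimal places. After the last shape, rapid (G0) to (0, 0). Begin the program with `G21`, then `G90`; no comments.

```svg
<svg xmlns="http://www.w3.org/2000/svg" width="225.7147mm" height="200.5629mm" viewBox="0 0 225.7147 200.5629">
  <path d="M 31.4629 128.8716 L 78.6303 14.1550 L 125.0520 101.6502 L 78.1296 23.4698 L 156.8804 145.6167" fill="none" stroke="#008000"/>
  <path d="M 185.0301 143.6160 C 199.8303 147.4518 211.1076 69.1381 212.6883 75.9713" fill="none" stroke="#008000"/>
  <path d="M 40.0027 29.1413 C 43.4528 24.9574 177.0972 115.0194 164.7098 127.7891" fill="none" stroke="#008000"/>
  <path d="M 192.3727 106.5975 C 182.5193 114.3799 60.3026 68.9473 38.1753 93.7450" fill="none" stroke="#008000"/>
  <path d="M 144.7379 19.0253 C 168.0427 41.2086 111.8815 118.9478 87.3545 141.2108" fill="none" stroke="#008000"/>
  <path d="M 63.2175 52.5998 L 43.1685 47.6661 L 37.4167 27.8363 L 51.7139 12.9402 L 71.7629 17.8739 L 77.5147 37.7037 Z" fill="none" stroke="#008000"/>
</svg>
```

viewBox `0 0 225.7147 200.5629` with mm width/height → 1 unit = 1 mm. Flip: y_m = 200.5629 − y_svg.

**Shape 1** — `<path>` open polyline, stroke `#008000` → engrave (S352, F3268). Machine vertices: (31.4629,71.6913) → (78.6303,186.4079) → (125.0520,98.9127) → (78.1296,177.0931) → (156.8804,54.9462). Open path.

**Shape 2** — `<path>` cubic bezier, stroke `#008000` → engrave (S352, F3268). Control points (SVG): P0=(185.0301,143.6160), P1=(199.8303,147.4518), P2=(211.1076,69.1381), P3=(212.6883,75.9713); sampled at t=k/6. Machine vertices: (185.0301,56.9469) → (192.1080,61.1003) → (198.4273,74.2981) → (203.8165,91.8933) → (208.1041,109.2387) → (211.1185,121.6871) → (212.6883,124.5916). Open path.

**Shape 3** — `<path>` cubic bezier, stroke `#008000` → engrave (S352, F3268). Control points (SVG): P0=(40.0027,29.1413), P1=(43.4528,24.9574), P2=(177.0972,115.0194), P3=(164.7098,127.7891); sampled at t=k/6. Machine vertices: (40.0027,171.4216) → (51.2985,166.4539) → (76.6203,150.5435) → (108.2953,128.4553) → (138.6505,104.9543) → (160.0130,84.8055) → (164.7098,72.7738). Open path.

**Shape 4** — `<path>` cubic bezier, stroke `#008000` → engrave (S352, F3268). Control points (SVG): P0=(192.3727,106.5975), P1=(182.5193,114.3799), P2=(60.3026,68.9473), P3=(38.1753,93.7450); sampled at t=k/6. Machine vertices: (192.3727,93.9654) → (179.0660,93.9373) → (152.9335,99.3493) → (119.8767,106.7724) → (85.7971,112.7775) → (56.5962,113.9357) → (38.1753,106.8179). Open path.

**Shape 5** — `<path>` cubic bezier, stroke `#008000` → engrave (S352, F3268). Control points (SVG): P0=(144.7379,19.0253), P1=(168.0427,41.2086), P2=(111.8815,118.9478), P3=(87.3545,141.2108); sampled at t=k/6. Machine vertices: (144.7379,181.5376) → (150.2825,166.3303) → (145.6689,144.9480) → (133.9831,120.4747) → (118.3114,95.9949) → (101.7398,74.5926) → (87.3545,59.3521). Open path.

**Shape 6** — `<path>` regular polygon, stroke `#008000` → engrave (S352, F3268). Machine vertices: (63.2175,147.9631) → (43.1685,152.8968) → (37.4167,172.7266) → (51.7139,187.6227) → (71.7629,182.6890) → (77.5147,162.8592) → (63.2175,147.9631). Closed: final G1 returns to the first vertex.

G21
G90
G0 X31.4629 Y71.6913
M3 S352
G01 X78.6303 Y186.4079 F3268
G01 X125.0520 Y98.9127
G01 X78.1296 Y177.0931
G01 X156.8804 Y54.9462
M5
G0 X185.0301 Y56.9469
M3 S352
G01 X192.1080 Y61.1003 F3268
G01 X198.4273 Y74.2981
G01 X203.8165 Y91.8933
G01 X208.1041 Y109.2387
G01 X211.1185 Y121.6871
G01 X212.6883 Y124.5916
M5
G0 X40.0027 Y171.4216
M3 S352
G01 X51.2985 Y166.4539 F3268
G01 X76.6203 Y150.5435
G01 X108.2953 Y128.4553
G01 X138.6505 Y104.9543
G01 X160.0130 Y84.8055
G01 X164.7098 Y72.7738
M5
G0 X192.3727 Y93.9654
M3 S352
G01 X179.0660 Y93.9373 F3268
G01 X152.9335 Y99.3493
G01 X119.8767 Y106.7724
G01 X85.7971 Y112.7775
G01 X56.5962 Y113.9357
G01 X38.1753 Y106.8179
M5
G0 X144.7379 Y181.5376
M3 S352
G01 X150.2825 Y166.3303 F3268
G01 X145.6689 Y144.9480
G01 X133.9831 Y120.4747
G01 X118.3114 Y95.9949
G01 X101.7398 Y74.5926
G01 X87.3545 Y59.3521
M5
G0 X63.2175 Y147.9631
M3 S352
G01 X43.1685 Y152.8968 F3268
G01 X37.4167 Y172.7266
G01 X51.7139 Y187.6227
G01 X71.7629 Y182.6890
G01 X77.5147 Y162.8592
G01 X63.2175 Y147.9631
M5
G0 X0.0000 Y0.0000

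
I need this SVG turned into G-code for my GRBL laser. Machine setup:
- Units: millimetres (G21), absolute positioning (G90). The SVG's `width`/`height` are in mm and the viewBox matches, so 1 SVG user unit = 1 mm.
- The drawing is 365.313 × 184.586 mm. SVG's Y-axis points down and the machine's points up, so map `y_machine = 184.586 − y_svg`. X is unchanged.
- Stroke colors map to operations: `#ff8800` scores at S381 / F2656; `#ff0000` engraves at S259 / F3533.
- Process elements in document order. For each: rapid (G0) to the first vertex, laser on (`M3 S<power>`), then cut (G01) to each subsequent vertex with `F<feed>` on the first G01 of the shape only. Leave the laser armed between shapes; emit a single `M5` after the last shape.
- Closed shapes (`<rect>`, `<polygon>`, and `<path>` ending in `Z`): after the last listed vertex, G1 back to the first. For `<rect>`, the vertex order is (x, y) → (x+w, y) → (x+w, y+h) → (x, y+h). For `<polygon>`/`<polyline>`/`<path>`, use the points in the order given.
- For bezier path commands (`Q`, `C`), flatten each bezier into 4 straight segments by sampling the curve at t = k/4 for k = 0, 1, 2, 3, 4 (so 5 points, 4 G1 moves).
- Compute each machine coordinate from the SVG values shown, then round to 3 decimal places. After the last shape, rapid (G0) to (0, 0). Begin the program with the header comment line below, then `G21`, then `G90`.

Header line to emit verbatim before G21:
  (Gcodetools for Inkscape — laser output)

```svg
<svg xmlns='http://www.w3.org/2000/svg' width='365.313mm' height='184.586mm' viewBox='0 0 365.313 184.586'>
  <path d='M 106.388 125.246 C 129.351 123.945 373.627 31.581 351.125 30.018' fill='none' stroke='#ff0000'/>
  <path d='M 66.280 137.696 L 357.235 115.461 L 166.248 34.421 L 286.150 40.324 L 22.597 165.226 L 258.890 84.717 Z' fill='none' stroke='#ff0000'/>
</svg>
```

viewBox `0 0 365.313 184.586` with mm width/height → 1 unit = 1 mm. Flip: y_m = 184.586 − y_svg.

**Shape 1** — `<path>` cubic bezier, stroke `#ff0000` → engrave (S259, F3533). Control points (SVG): P0=(106.388,125.246), P1=(129.351,123.945), P2=(373.627,31.581), P3=(351.125,30.018); sampled at t=k/4. Machine vertices: (106.388,59.340) → (157.480,74.548) → (245.806,106.856) → (325.607,139.212) → (351.125,154.568). Open path.

**Shape 2** — `<path>` closed polygon, stroke `#ff0000` → engrave (S259, F3533). Machine vertices: (66.280,46.890) → (357.235,69.125) → (166.248,150.165) → (286.150,144.262) → (22.597,19.360) → (258.890,99.869) → (66.280,46.890). Closed: final G1 returns to the first vertex.

(Gcodetools for Inkscape — laser output)
G21
G90
G0 X106.388 Y59.340
M3 S259
G01 X157.480 Y74.548 F3533
G01 X245.806 Y106.856
G01 X325.607 Y139.212
G01 X351.125 Y154.568
G0 X66.280 Y46.890
M3 S259
G01 X357.235 Y69.125 F3533
G01 X166.248 Y150.165
G01 X286.150 Y144.262
G01 X22.597 Y19.360
G01 X258.890 Y99.869
G01 X66.280 Y46.890
M5
G0 X0.000 Y0.000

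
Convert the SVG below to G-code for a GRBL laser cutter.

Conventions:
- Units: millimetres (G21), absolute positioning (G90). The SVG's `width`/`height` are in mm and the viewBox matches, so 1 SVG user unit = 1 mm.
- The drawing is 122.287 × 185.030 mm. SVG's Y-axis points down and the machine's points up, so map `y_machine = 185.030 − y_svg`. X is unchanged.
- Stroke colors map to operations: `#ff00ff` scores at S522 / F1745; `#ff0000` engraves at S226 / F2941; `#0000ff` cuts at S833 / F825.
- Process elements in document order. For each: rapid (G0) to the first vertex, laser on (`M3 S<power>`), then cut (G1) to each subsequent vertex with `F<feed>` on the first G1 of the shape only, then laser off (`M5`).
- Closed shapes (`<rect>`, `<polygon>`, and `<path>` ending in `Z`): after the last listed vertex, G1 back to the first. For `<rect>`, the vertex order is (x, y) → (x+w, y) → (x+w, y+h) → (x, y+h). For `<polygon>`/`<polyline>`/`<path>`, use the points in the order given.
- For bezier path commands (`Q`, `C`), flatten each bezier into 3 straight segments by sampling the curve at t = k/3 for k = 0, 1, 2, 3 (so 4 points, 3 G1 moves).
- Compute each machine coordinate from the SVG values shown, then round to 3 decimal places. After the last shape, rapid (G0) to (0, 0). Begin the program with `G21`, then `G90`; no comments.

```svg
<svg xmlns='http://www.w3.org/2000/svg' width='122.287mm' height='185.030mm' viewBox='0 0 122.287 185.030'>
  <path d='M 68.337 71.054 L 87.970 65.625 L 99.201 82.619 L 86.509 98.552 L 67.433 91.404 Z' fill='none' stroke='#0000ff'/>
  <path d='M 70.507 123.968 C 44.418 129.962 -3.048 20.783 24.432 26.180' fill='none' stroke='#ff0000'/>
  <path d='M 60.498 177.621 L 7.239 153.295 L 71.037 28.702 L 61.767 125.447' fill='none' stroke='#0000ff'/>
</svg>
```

1 u = 1 mm; y_m = 185.030 − y.

[1] `<path>` regular polygon, #0000ff→cut S833 F825: (68.337,113.976) → (87.970,119.405) → (99.201,102.411) → (86.509,86.478) → (67.433,93.626) → (68.337,113.976) (closed)

[2] `<path>` cubic bezier, #ff0000→engrave S226 F2941: (70.507,61.062) → (40.860,84.950) → (18.366,134.564) → (24.432,158.850)

[3] `<path>` open polyline, #0000ff→cut S833 F825: (60.498,7.409) → (7.239,31.735) → (71.037,156.328) → (61.767,59.583)

G21
G90
G0 X68.337 Y113.976
M3 S833
G1 X87.970 Y119.405 F825
G1 X99.201 Y102.411
G1 X86.509 Y86.478
G1 X67.433 Y93.626
G1 X68.337 Y113.976
M5
G0 X70.507 Y61.062
M3 S226
G1 X40.860 Y84.950 F2941
G1 X18.366 Y134.564
G1 X24.432 Y158.850
M5
G0 X60.498 Y7.409
M3 S833
G1 X7.239 Y31.735 F825
G1 X71.037 Y156.328
G1 X61.767 Y59.583
M5
G0 X0.000 Y0.000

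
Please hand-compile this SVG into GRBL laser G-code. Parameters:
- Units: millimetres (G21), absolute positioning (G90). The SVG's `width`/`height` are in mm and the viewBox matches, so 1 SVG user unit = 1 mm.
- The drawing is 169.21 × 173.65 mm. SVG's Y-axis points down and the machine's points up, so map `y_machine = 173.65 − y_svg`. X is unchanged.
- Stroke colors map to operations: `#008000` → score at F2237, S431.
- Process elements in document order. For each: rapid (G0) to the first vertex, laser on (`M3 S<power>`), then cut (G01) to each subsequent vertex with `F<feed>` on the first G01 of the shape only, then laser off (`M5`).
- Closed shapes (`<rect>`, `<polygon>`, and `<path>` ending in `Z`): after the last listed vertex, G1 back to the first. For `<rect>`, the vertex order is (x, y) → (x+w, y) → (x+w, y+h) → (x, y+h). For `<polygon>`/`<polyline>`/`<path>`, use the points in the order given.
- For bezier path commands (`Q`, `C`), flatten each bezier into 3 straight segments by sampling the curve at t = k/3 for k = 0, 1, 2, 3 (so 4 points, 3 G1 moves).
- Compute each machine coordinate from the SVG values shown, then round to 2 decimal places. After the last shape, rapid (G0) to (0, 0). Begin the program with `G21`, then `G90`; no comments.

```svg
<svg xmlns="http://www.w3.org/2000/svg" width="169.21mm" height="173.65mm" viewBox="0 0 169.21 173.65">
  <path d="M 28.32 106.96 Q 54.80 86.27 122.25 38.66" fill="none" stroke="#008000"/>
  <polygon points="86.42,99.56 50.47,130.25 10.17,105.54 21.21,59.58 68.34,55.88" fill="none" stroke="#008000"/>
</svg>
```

G21
G90
G0 X28.32 Y66.69
M3 S431
G01 X50.53 Y83.47 F2237
G01 X81.84 Y106.24
G01 X122.25 Y134.99
M5
G0 X86.42 Y74.09
M3 S431
G01 X50.47 Y43.40 F2237
G01 X10.17 Y68.11
G01 X21.21 Y114.07
G01 X68.34 Y117.77
G01 X86.42 Y74.09
M5
G0 X0.00 Y0.00

viewBox `0 0 169.21 173.65` with mm width/height → 1 unit = 1 mm. Flip: y_m = 173.65 − y_svg.

**Shape 1** — `<path>` quadratic bezier, stroke `#008000` → score (S431, F2237). Control points (SVG): P0=(28.32,106.96), P1=(54.80,86.27), P2=(122.25,38.66); sampled at t=k/3. Machine vertices: (28.32,66.69) → (50.53,83.47) → (81.84,106.24) → (122.25,134.99). Open path.

**Shape 2** — `<polygon>` regular polygon, stroke `#008000` → score (S431, F2237). Machine vertices: (86.42,74.09) → (50.47,43.40) → (10.17,68.11) → (21.21,114.07) → (68.34,117.77) → (86.42,74.09). Closed: final G1 returns to the first vertex.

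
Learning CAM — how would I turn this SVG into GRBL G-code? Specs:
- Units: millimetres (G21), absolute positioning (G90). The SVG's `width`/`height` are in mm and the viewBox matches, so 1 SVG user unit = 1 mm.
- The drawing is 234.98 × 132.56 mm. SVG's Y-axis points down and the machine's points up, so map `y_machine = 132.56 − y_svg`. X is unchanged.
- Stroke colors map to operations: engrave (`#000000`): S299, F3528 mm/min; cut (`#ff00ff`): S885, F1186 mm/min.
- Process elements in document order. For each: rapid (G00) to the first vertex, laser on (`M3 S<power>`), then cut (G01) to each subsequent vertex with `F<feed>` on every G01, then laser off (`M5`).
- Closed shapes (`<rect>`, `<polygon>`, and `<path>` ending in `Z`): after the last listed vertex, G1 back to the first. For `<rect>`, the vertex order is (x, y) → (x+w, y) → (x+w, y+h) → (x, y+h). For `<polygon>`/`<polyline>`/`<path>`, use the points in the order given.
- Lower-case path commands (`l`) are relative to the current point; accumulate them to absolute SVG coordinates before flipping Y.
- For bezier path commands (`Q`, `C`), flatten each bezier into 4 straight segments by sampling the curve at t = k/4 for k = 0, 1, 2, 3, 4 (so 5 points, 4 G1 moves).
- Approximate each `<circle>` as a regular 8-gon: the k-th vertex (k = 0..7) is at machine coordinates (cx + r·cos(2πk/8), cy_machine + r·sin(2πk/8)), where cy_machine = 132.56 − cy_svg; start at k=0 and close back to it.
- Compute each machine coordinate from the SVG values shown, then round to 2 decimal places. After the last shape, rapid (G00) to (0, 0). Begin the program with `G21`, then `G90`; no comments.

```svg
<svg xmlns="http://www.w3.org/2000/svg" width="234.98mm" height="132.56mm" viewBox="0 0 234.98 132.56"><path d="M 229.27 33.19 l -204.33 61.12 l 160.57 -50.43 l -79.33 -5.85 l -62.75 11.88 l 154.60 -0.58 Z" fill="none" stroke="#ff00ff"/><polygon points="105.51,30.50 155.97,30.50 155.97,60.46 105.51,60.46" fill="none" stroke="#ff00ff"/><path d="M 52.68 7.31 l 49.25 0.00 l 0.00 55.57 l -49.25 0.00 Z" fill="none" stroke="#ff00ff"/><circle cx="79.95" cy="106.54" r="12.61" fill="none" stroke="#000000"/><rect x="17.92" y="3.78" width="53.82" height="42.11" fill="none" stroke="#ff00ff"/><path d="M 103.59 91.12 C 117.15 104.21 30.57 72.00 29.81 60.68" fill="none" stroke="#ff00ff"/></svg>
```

viewBox `0 0 234.98 132.56` with mm width/height → 1 unit = 1 mm. Flip: y_m = 132.56 − y_svg.

**Shape 1** — `<path>` closed polygon, stroke `#ff00ff` → cut (S885, F1186). Machine vertices: (229.27,99.37) → (24.94,38.25) → (185.51,88.68) → (106.18,94.53) → (43.43,82.65) → (198.03,83.23) → (229.27,99.37). Closed: final G1 returns to the first vertex.

**Shape 2** — `<polygon>` rectangle, stroke `#ff00ff` → cut (S885, F1186). Machine vertices: (105.51,102.06) → (155.97,102.06) → (155.97,72.10) → (105.51,72.10) → (105.51,102.06). Closed: final G1 returns to the first vertex.

**Shape 3** — `<path>` rectangle, stroke `#ff00ff` → cut (S885, F1186). Machine vertices: (52.68,125.25) → (101.93,125.25) → (101.93,69.68) → (52.68,69.68) → (52.68,125.25). Closed: final G1 returns to the first vertex.

**Shape 4** — `<circle>` circle, stroke `#000000` → engrave (S299, F3528). Machine vertices: (92.56,26.02) → (88.87,34.94) → (79.95,38.63) → (71.03,34.94) → (67.34,26.02) → (71.03,17.10) → (79.95,13.41) → (88.87,17.10) → (92.56,26.02). Closed: final G1 returns to the first vertex.

**Shape 5** — `<rect>` rectangle, stroke `#ff00ff` → cut (S885, F1186). Machine vertices: (17.92,128.78) → (71.74,128.78) → (71.74,86.67) → (17.92,86.67) → (17.92,128.78). Closed: final G1 returns to the first vertex.

**Shape 6** — `<path>` cubic bezier, stroke `#ff00ff` → cut (S885, F1186). Control points (SVG): P0=(103.59,91.12), P1=(117.15,104.21), P2=(30.57,72.00), P3=(29.81,60.68); sampled at t=k/4. Machine vertices: (103.59,41.44) → (97.89,39.08) → (72.07,47.51) → (43.57,60.51) → (29.81,71.88). Open path.

G21
G90
G00 X229.27 Y99.37
M3 S885
G01 X24.94 Y38.25 F1186
G01 X185.51 Y88.68 F1186
G01 X106.18 Y94.53 F1186
G01 X43.43 Y82.65 F1186
G01 X198.03 Y83.23 F1186
G01 X229.27 Y99.37 F1186
M5
G00 X105.51 Y102.06
M3 S885
G01 X155.97 Y102.06 F1186
G01 X155.97 Y72.10 F1186
G01 X105.51 Y72.10 F1186
G01 X105.51 Y102.06 F1186
M5
G00 X52.68 Y125.25
M3 S885
G01 X101.93 Y125.25 F1186
G01 X101.93 Y69.68 F1186
G01 X52.68 Y69.68 F1186
G01 X52.68 Y125.25 F1186
M5
G00 X92.56 Y26.02
M3 S299
G01 X88.87 Y34.94 F3528
G01 X79.95 Y38.63 F3528
G01 X71.03 Y34.94 F3528
G01 X67.34 Y26.02 F3528
G01 X71.03 Y17.10 F3528
G01 X79.95 Y13.41 F3528
G01 X88.87 Y17.10 F3528
G01 X92.56 Y26.02 F3528
M5
G00 X17.92 Y128.78
M3 S885
G01 X71.74 Y128.78 F1186
G01 X71.74 Y86.67 F1186
G01 X17.92 Y86.67 F1186
G01 X17.92 Y128.78 F1186
M5
G00 X103.59 Y41.44
M3 S885
G01 X97.89 Y39.08 F1186
G01 X72.07 Y47.51 F1186
G01 X43.57 Y60.51 F1186
G01 X29.81 Y71.88 F1186
M5
G00 X0.00 Y0.00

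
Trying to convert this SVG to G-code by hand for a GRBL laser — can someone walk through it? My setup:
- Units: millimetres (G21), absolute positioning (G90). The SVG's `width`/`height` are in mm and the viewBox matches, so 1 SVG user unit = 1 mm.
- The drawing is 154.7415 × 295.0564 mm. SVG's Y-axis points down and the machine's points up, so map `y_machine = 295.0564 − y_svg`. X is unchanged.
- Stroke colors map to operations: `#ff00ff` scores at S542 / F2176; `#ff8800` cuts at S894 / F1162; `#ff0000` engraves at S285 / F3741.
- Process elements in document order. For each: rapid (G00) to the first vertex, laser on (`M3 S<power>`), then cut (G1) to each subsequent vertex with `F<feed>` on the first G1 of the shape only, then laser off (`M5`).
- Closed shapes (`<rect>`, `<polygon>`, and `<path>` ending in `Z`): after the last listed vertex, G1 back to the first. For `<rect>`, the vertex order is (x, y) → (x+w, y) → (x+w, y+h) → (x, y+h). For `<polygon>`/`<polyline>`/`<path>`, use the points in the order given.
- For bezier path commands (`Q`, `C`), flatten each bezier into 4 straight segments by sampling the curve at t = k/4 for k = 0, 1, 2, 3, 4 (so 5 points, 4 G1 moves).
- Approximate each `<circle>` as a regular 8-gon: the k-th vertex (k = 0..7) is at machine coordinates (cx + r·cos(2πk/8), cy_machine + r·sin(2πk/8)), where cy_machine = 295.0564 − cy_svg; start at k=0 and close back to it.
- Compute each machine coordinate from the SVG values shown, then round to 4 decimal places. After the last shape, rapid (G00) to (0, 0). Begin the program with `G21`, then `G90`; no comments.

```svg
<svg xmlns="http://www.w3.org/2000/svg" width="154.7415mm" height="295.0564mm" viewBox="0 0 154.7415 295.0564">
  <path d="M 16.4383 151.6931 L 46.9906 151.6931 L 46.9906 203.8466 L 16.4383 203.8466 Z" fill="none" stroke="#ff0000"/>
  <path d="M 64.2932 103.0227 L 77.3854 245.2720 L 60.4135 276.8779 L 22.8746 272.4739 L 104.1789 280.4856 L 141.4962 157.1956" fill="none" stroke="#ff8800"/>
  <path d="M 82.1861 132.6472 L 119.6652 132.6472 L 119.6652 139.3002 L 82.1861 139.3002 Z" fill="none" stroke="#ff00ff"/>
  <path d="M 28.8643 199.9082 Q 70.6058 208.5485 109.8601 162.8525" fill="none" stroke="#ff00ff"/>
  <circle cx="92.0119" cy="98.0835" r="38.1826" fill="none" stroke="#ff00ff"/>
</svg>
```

G21
G90
G00 X16.4383 Y143.3633
M3 S285
G1 X46.9906 Y143.3633 F3741
G1 X46.9906 Y91.2098
G1 X16.4383 Y91.2098
G1 X16.4383 Y143.3633
M5
G00 X64.2932 Y192.0337
M3 S894
G1 X77.3854 Y49.7844 F1162
G1 X60.4135 Y18.1785
G1 X22.8746 Y22.5825
G1 X104.1789 Y14.5708
G1 X141.4962 Y137.8608
M5
G00 X82.1861 Y162.4092
M3 S542
G1 X119.6652 Y162.4092 F2176
G1 X119.6652 Y155.7562
G1 X82.1861 Y155.7562
G1 X82.1861 Y162.4092
M5
G00 X28.8643 Y95.1482
M3 S542
G1 X49.5796 Y94.2241 F2176
G1 X69.9840 Y100.0920
G1 X90.0775 Y112.7519
G1 X109.8601 Y132.2039
M5
G00 X130.1945 Y196.9729
M3 S542
G1 X119.0111 Y223.9721 F2176
G1 X92.0119 Y235.1555
G1 X65.0127 Y223.9721
G1 X53.8293 Y196.9729
G1 X65.0127 Y169.9737
G1 X92.0119 Y158.7903
G1 X119.0111 Y169.9737
G1 X130.1945 Y196.9729
M5
G00 X0.0000 Y0.0000

1 u = 1 mm; y_m = 295.0564 − y.

[1] `<path>` rectangle, #ff0000→engrave S285 F3741: (16.4383,143.3633) → (46.9906,143.3633) → (46.9906,91.2098) → (16.4383,91.2098) → (16.4383,143.3633) (closed)

[2] `<path>` open polyline, #ff8800→cut S894 F1162: (64.2932,192.0337) → (77.3854,49.7844) → (60.4135,18.1785) → (22.8746,22.5825) → (104.1789,14.5708) → (141.4962,137.8608)

[3] `<path>` rectangle, #ff00ff→score S542 F2176: (82.1861,162.4092) → (119.6652,162.4092) → (119.6652,155.7562) → (82.1861,155.7562) → (82.1861,162.4092) (closed)

[4] `<path>` quadratic bezier, #ff00ff→score S542 F2176: (28.8643,95.1482) → (49.5796,94.2241) → (69.9840,100.0920) → (90.0775,112.7519) → (109.8601,132.2039)

[5] `<circle>` circle, #ff00ff→score S542 F2176: (130.1945,196.9729) → (119.0111,223.9721) → (92.0119,235.1555) → (65.0127,223.9721) → (53.8293,196.9729) → (65.0127,169.9737) → (92.0119,158.7903) → (119.0111,169.9737) → (130.1945,196.9729) (closed)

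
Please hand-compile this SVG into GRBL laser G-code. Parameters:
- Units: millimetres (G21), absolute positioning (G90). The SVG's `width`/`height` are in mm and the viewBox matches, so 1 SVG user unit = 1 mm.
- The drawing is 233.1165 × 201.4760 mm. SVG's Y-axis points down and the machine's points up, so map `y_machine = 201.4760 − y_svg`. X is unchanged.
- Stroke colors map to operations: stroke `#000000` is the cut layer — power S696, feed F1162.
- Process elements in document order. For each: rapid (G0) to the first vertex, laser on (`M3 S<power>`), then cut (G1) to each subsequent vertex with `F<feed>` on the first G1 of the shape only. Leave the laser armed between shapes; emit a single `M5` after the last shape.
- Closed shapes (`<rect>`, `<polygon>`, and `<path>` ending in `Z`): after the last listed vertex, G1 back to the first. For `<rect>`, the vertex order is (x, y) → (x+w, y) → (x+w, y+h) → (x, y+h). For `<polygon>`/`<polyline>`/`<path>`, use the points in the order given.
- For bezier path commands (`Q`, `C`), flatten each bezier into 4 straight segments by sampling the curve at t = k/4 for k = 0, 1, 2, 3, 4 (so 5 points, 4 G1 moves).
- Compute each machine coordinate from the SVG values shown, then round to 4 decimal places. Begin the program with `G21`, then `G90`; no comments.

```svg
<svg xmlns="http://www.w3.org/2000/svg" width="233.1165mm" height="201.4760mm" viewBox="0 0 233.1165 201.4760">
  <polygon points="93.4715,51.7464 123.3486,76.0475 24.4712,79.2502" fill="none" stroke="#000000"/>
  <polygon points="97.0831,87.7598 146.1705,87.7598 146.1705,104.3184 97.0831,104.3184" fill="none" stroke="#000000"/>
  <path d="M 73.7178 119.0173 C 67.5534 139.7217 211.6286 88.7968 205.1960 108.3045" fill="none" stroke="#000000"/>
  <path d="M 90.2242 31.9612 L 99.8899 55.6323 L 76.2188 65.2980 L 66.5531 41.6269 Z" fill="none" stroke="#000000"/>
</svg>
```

G21
G90
G0 X93.4715 Y149.7296
M3 S696
G1 X123.3486 Y125.4285 F1162
G1 X24.4712 Y122.2258
G1 X93.4715 Y149.7296
G0 X97.0831 Y113.7162
M3 S696
G1 X146.1705 Y113.7162 F1162
G1 X146.1705 Y97.1576
G1 X97.0831 Y97.1576
G1 X97.0831 Y113.7162
G0 X73.7178 Y82.4587
M3 S696
G1 X92.5652 Y78.1412 F1162
G1 X139.5575 Y87.3663
G1 X186.4994 Y96.8159
G1 X205.1960 Y93.1715
G0 X90.2242 Y169.5148
M3 S696
G1 X99.8899 Y145.8437 F1162
G1 X76.2188 Y136.1780
G1 X66.5531 Y159.8491
G1 X90.2242 Y169.5148
M5

1 u = 1 mm; y_m = 201.4760 − y.

[1] `<polygon>` closed polygon, #000000→cut S696 F1162: (93.4715,149.7296) → (123.3486,125.4285) → (24.4712,122.2258) → (93.4715,149.7296) (closed)

[2] `<polygon>` rectangle, #000000→cut S696 F1162: (97.0831,113.7162) → (146.1705,113.7162) → (146.1705,97.1576) → (97.0831,97.1576) → (97.0831,113.7162) (closed)

[3] `<path>` cubic bezier, #000000→cut S696 F1162: (73.7178,82.4587) → (92.5652,78.1412) → (139.5575,87.3663) → (186.4994,96.8159) → (205.1960,93.1715)

[4] `<path>` regular polygon, #000000→cut S696 F1162: (90.2242,169.5148) → (99.8899,145.8437) → (76.2188,136.1780) → (66.5531,159.8491) → (90.2242,169.5148) (closed)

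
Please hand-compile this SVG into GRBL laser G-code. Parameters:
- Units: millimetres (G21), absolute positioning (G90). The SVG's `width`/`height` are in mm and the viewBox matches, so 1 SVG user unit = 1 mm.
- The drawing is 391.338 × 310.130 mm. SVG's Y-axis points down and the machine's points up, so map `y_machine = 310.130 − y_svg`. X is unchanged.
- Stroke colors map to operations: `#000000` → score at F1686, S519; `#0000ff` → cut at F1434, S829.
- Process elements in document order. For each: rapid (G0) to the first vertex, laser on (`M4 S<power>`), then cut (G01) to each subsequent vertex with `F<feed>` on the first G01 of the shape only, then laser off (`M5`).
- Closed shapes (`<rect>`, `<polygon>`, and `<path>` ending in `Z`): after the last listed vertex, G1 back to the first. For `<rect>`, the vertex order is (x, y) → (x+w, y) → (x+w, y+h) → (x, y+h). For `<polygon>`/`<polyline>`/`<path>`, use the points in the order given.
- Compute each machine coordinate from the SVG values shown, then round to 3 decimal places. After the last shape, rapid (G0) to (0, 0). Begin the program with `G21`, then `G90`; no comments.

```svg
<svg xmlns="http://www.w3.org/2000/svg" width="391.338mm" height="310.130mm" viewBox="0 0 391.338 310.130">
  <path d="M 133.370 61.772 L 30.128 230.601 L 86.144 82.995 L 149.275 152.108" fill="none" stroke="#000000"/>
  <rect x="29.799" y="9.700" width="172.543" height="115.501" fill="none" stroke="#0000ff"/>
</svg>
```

G21
G90
G0 X133.370 Y248.358
M4 S519
G01 X30.128 Y79.529 F1686
G01 X86.144 Y227.135
G01 X149.275 Y158.022
M5
G0 X29.799 Y300.430
M4 S829
G01 X202.342 Y300.430 F1434
G01 X202.342 Y184.929
G01 X29.799 Y184.929
G01 X29.799 Y300.430
M5
G0 X0.000 Y0.000

1 u = 1 mm; y_m = 310.130 − y.

[1] `<path>` open polyline, #000000→score S519 F1686: (133.370,248.358) → (30.128,79.529) → (86.144,227.135) → (149.275,158.022)

[2] `<rect>` rectangle, #0000ff→cut S829 F1434: (29.799,300.430) → (202.342,300.430) → (202.342,184.929) → (29.799,184.929) → (29.799,300.430) (closed)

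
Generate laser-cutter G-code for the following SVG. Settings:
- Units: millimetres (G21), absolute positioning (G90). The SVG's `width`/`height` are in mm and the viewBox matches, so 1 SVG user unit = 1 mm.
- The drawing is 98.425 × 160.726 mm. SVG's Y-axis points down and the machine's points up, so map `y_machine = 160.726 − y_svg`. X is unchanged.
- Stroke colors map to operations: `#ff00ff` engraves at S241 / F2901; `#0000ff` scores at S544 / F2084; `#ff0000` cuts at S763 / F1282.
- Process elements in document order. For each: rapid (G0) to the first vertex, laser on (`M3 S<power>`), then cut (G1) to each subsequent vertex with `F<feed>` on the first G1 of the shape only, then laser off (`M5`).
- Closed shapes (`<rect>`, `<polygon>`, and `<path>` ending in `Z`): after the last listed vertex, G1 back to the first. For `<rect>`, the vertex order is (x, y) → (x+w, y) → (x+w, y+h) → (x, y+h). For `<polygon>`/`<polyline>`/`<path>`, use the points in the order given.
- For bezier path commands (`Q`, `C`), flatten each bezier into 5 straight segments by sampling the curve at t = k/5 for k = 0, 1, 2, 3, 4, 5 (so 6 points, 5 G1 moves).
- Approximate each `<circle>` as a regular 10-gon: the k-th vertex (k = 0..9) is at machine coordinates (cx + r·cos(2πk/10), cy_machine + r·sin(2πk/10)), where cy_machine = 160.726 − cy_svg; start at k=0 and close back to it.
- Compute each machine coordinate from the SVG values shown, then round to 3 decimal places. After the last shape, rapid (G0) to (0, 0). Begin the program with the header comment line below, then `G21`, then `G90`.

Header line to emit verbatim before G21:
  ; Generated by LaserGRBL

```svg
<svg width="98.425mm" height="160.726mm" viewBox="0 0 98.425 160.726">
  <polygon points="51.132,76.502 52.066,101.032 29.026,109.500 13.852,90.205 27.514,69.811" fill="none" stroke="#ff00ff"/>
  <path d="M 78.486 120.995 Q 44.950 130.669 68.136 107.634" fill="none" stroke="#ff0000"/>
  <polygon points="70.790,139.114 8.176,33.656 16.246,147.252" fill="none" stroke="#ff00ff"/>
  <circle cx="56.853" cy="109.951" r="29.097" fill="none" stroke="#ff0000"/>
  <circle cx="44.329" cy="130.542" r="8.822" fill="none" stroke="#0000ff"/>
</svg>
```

viewBox `0 0 98.425 160.726` with mm width/height → 1 unit = 1 mm. Flip: y_m = 160.726 − y_svg.

**Shape 1** — `<polygon>` regular polygon, stroke `#ff00ff` → engrave (S241, F2901). Machine vertices: (51.132,84.224) → (52.066,59.694) → (29.026,51.226) → (13.852,70.521) → (27.514,90.915) → (51.132,84.224). Closed: final G1 returns to the first vertex.

**Shape 2** — `<path>` quadratic bezier, stroke `#ff0000` → cut (S763, F1282). Control points (SVG): P0=(78.486,120.995), P1=(44.950,130.669), P2=(68.136,107.634); sampled at t=k/5. Machine vertices: (78.486,39.731) → (67.340,37.170) → (60.733,37.225) → (58.663,39.897) → (61.130,45.186) → (68.136,53.092). Open path.

**Shape 3** — `<polygon>` closed polygon, stroke `#ff00ff` → engrave (S241, F2901). Machine vertices: (70.790,21.612) → (8.176,127.070) → (16.246,13.474) → (70.790,21.612). Closed: final G1 returns to the first vertex.

**Shape 4** — `<circle>` circle, stroke `#ff0000` → cut (S763, F1282). Machine vertices: (85.950,50.775) → (80.393,67.878) → (65.844,78.448) → (47.862,78.448) → (33.313,67.878) → (27.756,50.775) → (33.313,33.672) → (47.862,23.102) → (65.844,23.102) → (80.393,33.672) → (85.950,50.775). Closed: final G1 returns to the first vertex.

**Shape 5** — `<circle>` circle, stroke `#0000ff` → score (S544, F2084). Machine vertices: (53.151,30.184) → (51.466,35.369) → (47.055,38.574) → (41.603,38.574) → (37.192,35.369) → (35.507,30.184) → (37.192,24.999) → (41.603,21.794) → (47.055,21.794) → (51.466,24.999) → (53.151,30.184). Closed: final G1 returns to the first vertex.

; Generated by LaserGRBL
G21
G90
G0 X51.132 Y84.224
M3 S241
G1 X52.066 Y59.694 F2901
G1 X29.026 Y51.226
G1 X13.852 Y70.521
G1 X27.514 Y90.915
G1 X51.132 Y84.224
M5
G0 X78.486 Y39.731
M3 S763
G1 X67.340 Y37.170 F1282
G1 X60.733 Y37.225
G1 X58.663 Y39.897
G1 X61.130 Y45.186
G1 X68.136 Y53.092
M5
G0 X70.790 Y21.612
M3 S241
G1 X8.176 Y127.070 F2901
G1 X16.246 Y13.474
G1 X70.790 Y21.612
M5
G0 X85.950 Y50.775
M3 S763
G1 X80.393 Y67.878 F1282
G1 X65.844 Y78.448
G1 X47.862 Y78.448
G1 X33.313 Y67.878
G1 X27.756 Y50.775
G1 X33.313 Y33.672
G1 X47.862 Y23.102
G1 X65.844 Y23.102
G1 X80.393 Y33.672
G1 X85.950 Y50.775
M5
G0 X53.151 Y30.184
M3 S544
G1 X51.466 Y35.369 F2084
G1 X47.055 Y38.574
G1 X41.603 Y38.574
G1 X37.192 Y35.369
G1 X35.507 Y30.184
G1 X37.192 Y24.999
G1 X41.603 Y21.794
G1 X47.055 Y21.794
G1 X51.466 Y24.999
G1 X53.151 Y30.184
M5
G0 X0.000 Y0.000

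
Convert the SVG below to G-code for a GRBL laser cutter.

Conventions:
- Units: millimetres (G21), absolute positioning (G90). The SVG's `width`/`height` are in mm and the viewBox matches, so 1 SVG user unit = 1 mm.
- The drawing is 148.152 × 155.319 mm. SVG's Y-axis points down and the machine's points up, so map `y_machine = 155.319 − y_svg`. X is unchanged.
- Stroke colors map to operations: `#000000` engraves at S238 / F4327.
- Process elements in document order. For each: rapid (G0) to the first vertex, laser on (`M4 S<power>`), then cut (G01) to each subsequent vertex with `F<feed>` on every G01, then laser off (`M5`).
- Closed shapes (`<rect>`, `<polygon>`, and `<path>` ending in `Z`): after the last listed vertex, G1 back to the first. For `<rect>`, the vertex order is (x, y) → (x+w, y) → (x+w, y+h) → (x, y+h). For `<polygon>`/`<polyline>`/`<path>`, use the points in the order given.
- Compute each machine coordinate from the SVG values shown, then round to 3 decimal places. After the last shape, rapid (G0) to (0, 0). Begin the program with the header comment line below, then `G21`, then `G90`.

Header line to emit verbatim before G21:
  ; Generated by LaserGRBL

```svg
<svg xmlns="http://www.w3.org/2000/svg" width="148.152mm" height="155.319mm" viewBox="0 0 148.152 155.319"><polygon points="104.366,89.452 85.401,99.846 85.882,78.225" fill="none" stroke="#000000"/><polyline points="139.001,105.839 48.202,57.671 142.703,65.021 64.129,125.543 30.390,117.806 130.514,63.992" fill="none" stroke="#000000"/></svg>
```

; Generated by LaserGRBL
G21
G90
G0 X104.366 Y65.867
M4 S238
G01 X85.401 Y55.473 F4327
G01 X85.882 Y77.094 F4327
G01 X104.366 Y65.867 F4327
M5
G0 X139.001 Y49.480
M4 S238
G01 X48.202 Y97.648 F4327
G01 X142.703 Y90.298 F4327
G01 X64.129 Y29.776 F4327
G01 X30.390 Y37.513 F4327
G01 X130.514 Y91.327 F4327
M5
G0 X0.000 Y0.000

Since the viewBox matches the mm dimensions, user units are millimetres directly. The only transform is the Y-flip y_m = 155.319 − y_svg.

Shape 1 is a regular polygon drawn with `<polygon>`. Its stroke #000000 means engrave at S238, F4327. After flipping Y the toolpath is (104.366,65.867) → (85.401,55.473) → (85.882,77.094) → (104.366,65.867), returning to the start.

Shape 2 is a open polyline drawn with `<polyline>`. Its stroke #000000 means engrave at S238, F4327. After flipping Y the toolpath is (139.001,49.480) → (48.202,97.648) → (142.703,90.298) → (64.129,29.776) → (30.390,37.513) → (130.514,91.327).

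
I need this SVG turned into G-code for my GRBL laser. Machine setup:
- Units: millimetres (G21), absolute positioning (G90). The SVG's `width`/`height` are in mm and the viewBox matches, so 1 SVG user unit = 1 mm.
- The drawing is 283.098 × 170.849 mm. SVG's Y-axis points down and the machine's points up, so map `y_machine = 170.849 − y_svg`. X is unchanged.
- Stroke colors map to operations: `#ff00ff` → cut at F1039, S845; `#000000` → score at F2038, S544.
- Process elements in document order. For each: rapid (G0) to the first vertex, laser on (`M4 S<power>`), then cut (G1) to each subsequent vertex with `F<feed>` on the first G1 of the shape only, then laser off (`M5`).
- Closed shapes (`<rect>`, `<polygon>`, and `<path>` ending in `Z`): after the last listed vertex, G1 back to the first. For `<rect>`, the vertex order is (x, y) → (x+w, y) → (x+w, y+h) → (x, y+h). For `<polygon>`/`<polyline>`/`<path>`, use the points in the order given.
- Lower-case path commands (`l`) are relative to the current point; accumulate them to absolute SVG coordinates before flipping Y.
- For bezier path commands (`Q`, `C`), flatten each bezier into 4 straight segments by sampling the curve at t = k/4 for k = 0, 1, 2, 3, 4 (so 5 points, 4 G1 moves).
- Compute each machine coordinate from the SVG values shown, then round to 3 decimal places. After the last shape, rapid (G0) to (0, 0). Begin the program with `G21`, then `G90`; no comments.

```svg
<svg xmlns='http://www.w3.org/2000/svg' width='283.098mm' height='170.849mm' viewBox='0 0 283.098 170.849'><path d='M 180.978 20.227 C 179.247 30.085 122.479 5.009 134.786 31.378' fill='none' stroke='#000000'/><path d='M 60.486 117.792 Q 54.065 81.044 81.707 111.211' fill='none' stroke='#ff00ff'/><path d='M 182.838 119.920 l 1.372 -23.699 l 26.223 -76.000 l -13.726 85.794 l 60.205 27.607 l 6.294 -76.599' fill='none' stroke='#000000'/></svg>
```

Since the viewBox matches the mm dimensions, user units are millimetres directly. The only transform is the Y-flip y_m = 170.849 − y_svg.

Shape 1 is a cubic bezier drawn with `<path>`. Its stroke #000000 means score at S544, F2038. After flipping Y the toolpath is (180.978,150.622) → (171.300,148.429) → (152.618,151.238) → (136.568,150.951) → (134.786,139.471).

Shape 2 is a quadratic bezier drawn with `<path>`. Its stroke #ff00ff means cut at S845, F1039. After flipping Y the toolpath is (60.486,53.057) → (59.404,67.249) → (62.581,73.076) → (70.015,70.539) → (81.707,59.638).

Shape 3 is a open polyline drawn with `<path>`. Its stroke #000000 means score at S544, F2038. After flipping Y the toolpath is (182.838,50.929) → (184.210,74.628) → (210.433,150.628) → (196.707,64.834) → (256.912,37.227) → (263.206,113.826).

G21
G90
G0 X180.978 Y150.622
M4 S544
G1 X171.300 Y148.429 F2038
G1 X152.618 Y151.238
G1 X136.568 Y150.951
G1 X134.786 Y139.471
M5
G0 X60.486 Y53.057
M4 S845
G1 X59.404 Y67.249 F1039
G1 X62.581 Y73.076
G1 X70.015 Y70.539
G1 X81.707 Y59.638
M5
G0 X182.838 Y50.929
M4 S544
G1 X184.210 Y74.628 F2038
G1 X210.433 Y150.628
G1 X196.707 Y64.834
G1 X256.912 Y37.227
G1 X263.206 Y113.826
M5
G0 X0.000 Y0.000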